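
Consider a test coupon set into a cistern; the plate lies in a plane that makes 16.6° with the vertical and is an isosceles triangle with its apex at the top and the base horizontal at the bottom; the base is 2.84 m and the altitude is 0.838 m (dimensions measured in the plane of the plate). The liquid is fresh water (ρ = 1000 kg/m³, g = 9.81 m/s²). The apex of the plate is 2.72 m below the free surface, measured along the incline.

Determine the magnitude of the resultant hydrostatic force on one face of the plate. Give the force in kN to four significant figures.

F ≈ 36.68 kN

γ = ρg = 1000 × 9.81 = 9810 N/m³ = 9.81 kN/m³.
The plate makes 16.6° with the vertical, i.e. θ = 90° − 16.6° = 73.4° to the horizontal. Measuring y along the incline from the free-surface line, vertical depth h = y·sinθ with sinθ = 0.958323.
With the apex up, the centroid sits 2h/3 = 2 × 0.838/3 = 0.558667 m below the apex, so y_c = 2.72 + 0.558667 = 3.27867 m and h_c = 3.27867 × 0.958323 = 3.14202 m.
A = ½ × 2.84 × 0.838 = 1.18996 m².
Resultant F = γ·h_c·A = 9.81 × 3.14202 × 1.18996 = 36.6784 kN.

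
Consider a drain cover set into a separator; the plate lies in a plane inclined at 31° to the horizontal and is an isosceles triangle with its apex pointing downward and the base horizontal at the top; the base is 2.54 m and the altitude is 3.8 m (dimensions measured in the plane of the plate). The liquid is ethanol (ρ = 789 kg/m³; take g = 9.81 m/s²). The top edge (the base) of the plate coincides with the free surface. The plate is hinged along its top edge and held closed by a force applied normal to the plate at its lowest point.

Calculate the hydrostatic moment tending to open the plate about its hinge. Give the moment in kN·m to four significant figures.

γ = ρg = 789 × 9.81 / 1000 = 7.74009 kN/m³.
Let θ = 31° be the plate's angle to the horizontal; measure y along the incline from where the plane meets the free surface. Vertical depth h = y·sinθ with sinθ = 0.515038.
With the apex down, the centroid sits h/3 = 3.8/3 = 1.26667 m below the base (the top edge), so y_c = 1.26667 m and h_c = 1.26667 × 0.515038 = 0.652383 m.
A = ½ × 2.54 × 3.8 = 4.826 m².
Resultant F = γ·h_c·A = 7.74009 × 0.652383 × 4.826 = 24.3689 kN.
I_c = b·h³/36 = 2.54 × 3.8³/36 = 3.87152 m⁴.
Centre of pressure: y_p = y_c + I_c/(y_c·A) = 1.26667 + 3.87152/(1.26667 × 4.826) = 1.26667 + 0.633331 = 1.9 m along the plane.
The resultant acts 1.26667 + 0.633331 = 1.9 m (along the plate) below the hinge at the top edge, so the moment about the hinge is M = F × 1.9 = 24.3689 × 1.9 = 46.3009 kN·m.

M ≈ 46.30 kN·m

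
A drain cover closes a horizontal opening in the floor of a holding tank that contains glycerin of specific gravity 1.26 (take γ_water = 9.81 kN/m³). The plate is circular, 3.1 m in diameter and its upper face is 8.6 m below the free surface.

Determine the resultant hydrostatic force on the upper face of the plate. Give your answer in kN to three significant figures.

F ≈ 802 kN

γ = 1.26 × 9.81 = 12.3606 kN/m³.
The plate is horizontal, so pressure is uniform at p = γ·h = 12.3606 × 8.6 = 106.301 kN/m².
A = π(1.55)² = 7.54768 m².
F = p·A = 106.301 × 7.54768 = 802.326 kN.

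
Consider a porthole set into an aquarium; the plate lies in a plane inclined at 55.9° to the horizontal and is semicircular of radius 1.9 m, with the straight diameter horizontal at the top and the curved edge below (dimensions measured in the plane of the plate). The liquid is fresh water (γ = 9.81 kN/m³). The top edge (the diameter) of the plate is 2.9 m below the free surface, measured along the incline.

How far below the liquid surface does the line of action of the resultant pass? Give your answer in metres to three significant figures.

γ = 9.81 kN/m³.
Let θ = 55.9° be the plate's angle to the horizontal; measure y along the incline from where the plane meets the free surface. Vertical depth h = y·sinθ with sinθ = 0.828060.
The centroid of a semicircle lies 4r/(3π) = 0.806385 m from the diameter, here below the top edge, so y_c = 2.9 + 0.806385 = 3.70639 m and h_c = 3.70639 × 0.828060 = 3.06911 m.
A = πr²/2 = π × 1.9²/2 = 5.67057 m².
Resultant F = γ·h_c·A = 9.81 × 3.06911 × 5.67057 = 170.729 kN.
I_c = (π/8 − 8/(9π))·r⁴ = 0.109757 × 1.9⁴ = 1.43036 m⁴.
Centre of pressure: y_p = y_c + I_c/(y_c·A) = 3.70639 + 1.43036/(3.70639 × 5.67057) = 3.70639 + 0.0680562 = 3.77445 m along the plane.
Vertically, h_p = y_p·sinθ = 3.77445 × 0.828060 = 3.12547 m.

h_p = 3.13 m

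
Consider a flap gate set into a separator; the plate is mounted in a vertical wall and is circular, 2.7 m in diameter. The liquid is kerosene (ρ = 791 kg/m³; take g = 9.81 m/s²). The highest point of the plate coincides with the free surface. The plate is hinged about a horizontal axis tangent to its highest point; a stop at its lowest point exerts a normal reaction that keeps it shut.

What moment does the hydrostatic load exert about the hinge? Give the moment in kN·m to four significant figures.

M ≈ 101.2 kN·m

γ = ρg = 791 × 9.81 / 1000 = 7.75971 kN/m³.
The centroid is at the centre, 1.35 m below the top of the plate, so the centroid depth is h_c = 1.35 m.
A = π(1.35)² = 5.72555 m².
Resultant F = γ·h_c·A = 7.75971 × 1.35 × 5.72555 = 59.9786 kN.
I_c = πr⁴/4 = π × 1.35⁴/4 = 2.6087 m⁴.
Centre of pressure: y_p = y_c + I_c/(y_c·A) = 1.35 + 2.6087/(1.35 × 5.72555) = 1.35 + 0.3375 = 1.6875 m along the plane.
The resultant acts 1.35 + 0.3375 = 1.6875 m (along the plate) below the hinge at the top edge, so the moment about the hinge is M = F × 1.6875 = 59.9786 × 1.6875 = 101.214 kN·m.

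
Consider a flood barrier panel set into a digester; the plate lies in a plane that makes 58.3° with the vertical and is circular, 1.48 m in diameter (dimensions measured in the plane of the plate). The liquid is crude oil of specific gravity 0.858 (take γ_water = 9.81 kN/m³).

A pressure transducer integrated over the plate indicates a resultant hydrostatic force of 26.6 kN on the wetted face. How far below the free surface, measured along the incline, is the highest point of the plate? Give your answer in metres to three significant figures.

γ = 0.858 × 9.81 = 8.41698 kN/m³.
A = π(0.74)² = 1.72034 m².
From F = γ·h_c·A, the centroid depth is h_c = 26.6/(8.41698 × 1.72034) = 1.83701 m.
The plate makes 58.3° with the vertical, i.e. θ = 90° − 58.3° = 31.7° to the horizontal. Measuring y along the incline from the free-surface line, vertical depth h = y·sinθ with sinθ = 0.525472.
Along the incline, y_c = h_c/sinθ = 1.83701/0.525472 = 3.49592 m.
The centroid is at the centre, 0.74 m below the top of the plate, so the highest point sits at y_top = 3.49592 − 0.74 = 2.75592 m along the incline.

y_top ≈ 2.76 m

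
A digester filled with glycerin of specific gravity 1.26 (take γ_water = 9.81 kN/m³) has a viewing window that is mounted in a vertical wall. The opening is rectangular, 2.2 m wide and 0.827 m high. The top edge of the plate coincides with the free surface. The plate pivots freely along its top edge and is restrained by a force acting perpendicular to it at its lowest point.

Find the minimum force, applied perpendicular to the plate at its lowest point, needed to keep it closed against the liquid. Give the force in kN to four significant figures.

γ = 1.26 × 9.81 = 12.3606 kN/m³.
The centroid lies 0.827/2 = 0.4135 m below the top edge, so the centroid depth is h_c = 0.4135 m.
A = 2.2 × 0.827 = 1.8194 m².
Resultant F = γ·h_c·A = 12.3606 × 0.4135 × 1.8194 = 9.29915 kN.
I_c = b·h³/12 = 2.2 × 0.827³/12 = 0.103695 m⁴.
Centre of pressure: y_p = y_c + I_c/(y_c·A) = 0.4135 + 0.103695/(0.4135 × 1.8194) = 0.4135 + 0.137833 = 0.551333 m along the plane.
The resultant acts 0.4135 + 0.137833 = 0.551333 m (along the plate) below the hinge at the top edge, so the moment about the hinge is M = F × 0.551333 = 9.29915 × 0.551333 = 5.12693 kN·m.
A normal force at the bottom, 0.827 m from the hinge, must supply this moment: P = 5.12693/0.827 = 6.19943 kN.

P ≈ 6.199 kN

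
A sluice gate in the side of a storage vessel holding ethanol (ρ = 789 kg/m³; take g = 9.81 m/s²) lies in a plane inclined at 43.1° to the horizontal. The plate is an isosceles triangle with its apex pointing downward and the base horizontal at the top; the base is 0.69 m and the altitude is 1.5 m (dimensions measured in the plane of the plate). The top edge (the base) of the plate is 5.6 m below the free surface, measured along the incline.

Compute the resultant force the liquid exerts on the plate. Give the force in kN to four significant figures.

F ≈ 16.69 kN

γ = ρg = 789 × 9.81 / 1000 = 7.74009 kN/m³.
Let θ = 43.1° be the plate's angle to the horizontal; measure y along the incline from where the plane meets the free surface. Vertical depth h = y·sinθ with sinθ = 0.683274.
With the apex down, the centroid sits h/3 = 1.5/3 = 0.5 m below the base (the top edge), so y_c = 5.6 + 0.5 = 6.1 m and h_c = 6.1 × 0.683274 = 4.16797 m.
A = ½ × 0.69 × 1.5 = 0.5175 m².
Resultant F = γ·h_c·A = 7.74009 × 4.16797 × 0.5175 = 16.6948 kN.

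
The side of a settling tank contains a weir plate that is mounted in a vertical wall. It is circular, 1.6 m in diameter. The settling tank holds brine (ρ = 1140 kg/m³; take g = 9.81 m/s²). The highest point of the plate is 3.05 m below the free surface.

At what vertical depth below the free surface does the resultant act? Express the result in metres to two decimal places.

γ = ρg = 1140 × 9.81 / 1000 = 11.1834 kN/m³.
The centroid is at the centre, 0.8 m below the top of the plate, so the centroid depth is h_c = 3.05 + 0.8 = 3.85 m.
A = π(0.8)² = 2.01062 m².
Resultant F = γ·h_c·A = 11.1834 × 3.85 × 2.01062 = 86.5694 kN.
I_c = πr⁴/4 = π × 0.8⁴/4 = 0.321699 m⁴.
Centre of pressure: y_p = y_c + I_c/(y_c·A) = 3.85 + 0.321699/(3.85 × 2.01062) = 3.85 + 0.0415584 = 3.89156 m along the plane.

h_p = 3.89 m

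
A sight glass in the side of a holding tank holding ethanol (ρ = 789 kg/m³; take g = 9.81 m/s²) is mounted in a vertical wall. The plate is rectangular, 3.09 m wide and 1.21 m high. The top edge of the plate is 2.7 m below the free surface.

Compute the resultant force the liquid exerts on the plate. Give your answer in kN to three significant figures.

F ≈ 95.6 kN

γ = ρg = 789 × 9.81 / 1000 = 7.74009 kN/m³.
The centroid lies 1.21/2 = 0.605 m below the top edge, so the centroid depth is h_c = 2.7 + 0.605 = 3.305 m.
A = 3.09 × 1.21 = 3.7389 m².
Resultant F = γ·h_c·A = 7.74009 × 3.305 × 3.7389 = 95.6448 kN.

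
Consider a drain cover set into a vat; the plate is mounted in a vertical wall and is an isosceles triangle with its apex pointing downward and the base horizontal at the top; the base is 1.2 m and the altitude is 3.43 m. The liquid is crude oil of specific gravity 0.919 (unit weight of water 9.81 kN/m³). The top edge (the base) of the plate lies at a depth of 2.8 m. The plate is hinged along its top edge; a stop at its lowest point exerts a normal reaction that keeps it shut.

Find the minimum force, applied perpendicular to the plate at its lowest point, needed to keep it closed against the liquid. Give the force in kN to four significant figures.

P ≈ 27.92 kN

γ = 0.919 × 9.81 = 9.01539 kN/m³.
With the apex down, the centroid sits h/3 = 3.43/3 = 1.14333 m below the base (the top edge), so the centroid depth is h_c = 2.8 + 1.14333 = 3.94333 m.
A = ½ × 1.2 × 3.43 = 2.058 m².
Resultant F = γ·h_c·A = 9.01539 × 3.94333 × 2.058 = 73.1633 kN.
I_c = b·h³/36 = 1.2 × 3.43³/36 = 1.34512 m⁴.
Centre of pressure: y_p = y_c + I_c/(y_c·A) = 3.94333 + 1.34512/(3.94333 × 2.058) = 3.94333 + 0.16575 = 4.10908 m along the plane.
The resultant acts 1.14333 + 0.16575 = 1.30908 m (along the plate) below the hinge at the top edge, so the moment about the hinge is M = F × 1.30908 = 73.1633 × 1.30908 = 95.7766 kN·m.
A normal force at the bottom, 3.43 m from the hinge, must supply this moment: P = 95.7766/3.43 = 27.9232 kN.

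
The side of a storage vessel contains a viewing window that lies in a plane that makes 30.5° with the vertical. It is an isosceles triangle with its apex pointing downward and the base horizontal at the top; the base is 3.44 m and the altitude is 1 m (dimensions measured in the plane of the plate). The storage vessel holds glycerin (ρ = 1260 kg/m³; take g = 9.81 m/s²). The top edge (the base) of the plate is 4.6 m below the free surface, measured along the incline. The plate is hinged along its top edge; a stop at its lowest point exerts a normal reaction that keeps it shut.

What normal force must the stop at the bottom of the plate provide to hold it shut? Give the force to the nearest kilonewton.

γ = ρg = 1260 × 9.81 / 1000 = 12.3606 kN/m³.
The plate makes 30.5° with the vertical, i.e. θ = 90° − 30.5° = 59.5° to the horizontal. Measuring y along the incline from the free-surface line, vertical depth h = y·sinθ with sinθ = 0.861629.
With the apex down, the centroid sits h/3 = 1/3 = 0.333333 m below the base (the top edge), so y_c = 4.6 + 0.333333 = 4.93333 m and h_c = 4.93333 × 0.861629 = 4.2507 m.
A = ½ × 3.44 × 1 = 1.72 m².
Resultant F = γ·h_c·A = 12.3606 × 4.2507 × 1.72 = 90.3709 kN.
I_c = b·h³/36 = 3.44 × 1³/36 = 0.0955556 m⁴.
Centre of pressure: y_p = y_c + I_c/(y_c·A) = 4.93333 + 0.0955556/(4.93333 × 1.72) = 4.93333 + 0.0112613 = 4.94459 m along the plane.
The resultant acts 0.333333 + 0.0112613 = 0.344594 m (along the plate) below the hinge at the top edge, so the moment about the hinge is M = F × 0.344594 = 90.3709 × 0.344594 = 31.1413 kN·m.
A normal force at the bottom, 1 m from the hinge, must supply this moment: P = 31.1413/1 = 31.1413 kN.

P ≈ 31 kN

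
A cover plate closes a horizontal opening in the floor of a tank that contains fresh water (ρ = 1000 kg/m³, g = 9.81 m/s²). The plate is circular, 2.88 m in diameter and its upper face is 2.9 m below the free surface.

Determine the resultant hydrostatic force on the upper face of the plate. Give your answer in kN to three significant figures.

F ≈ 185 kN

γ = ρg = 1000 × 9.81 = 9810 N/m³ = 9.81 kN/m³.
The plate is horizontal, so pressure is uniform at p = γ·h = 9.81 × 2.9 = 28.449 kN/m².
A = π(1.44)² = 6.51441 m².
F = p·A = 28.449 × 6.51441 = 185.328 kN.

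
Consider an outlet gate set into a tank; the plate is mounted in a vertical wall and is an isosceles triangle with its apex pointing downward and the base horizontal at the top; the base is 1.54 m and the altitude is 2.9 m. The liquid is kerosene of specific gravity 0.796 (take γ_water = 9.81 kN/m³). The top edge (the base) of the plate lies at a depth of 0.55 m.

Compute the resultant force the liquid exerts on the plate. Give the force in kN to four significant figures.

γ = 0.796 × 9.81 = 7.80876 kN/m³.
With the apex down, the centroid sits h/3 = 2.9/3 = 0.966667 m below the base (the top edge), so the centroid depth is h_c = 0.55 + 0.966667 = 1.51667 m.
A = ½ × 1.54 × 2.9 = 2.233 m².
Resultant F = γ·h_c·A = 7.80876 × 1.51667 × 2.233 = 26.4461 kN.

F ≈ 26.45 kN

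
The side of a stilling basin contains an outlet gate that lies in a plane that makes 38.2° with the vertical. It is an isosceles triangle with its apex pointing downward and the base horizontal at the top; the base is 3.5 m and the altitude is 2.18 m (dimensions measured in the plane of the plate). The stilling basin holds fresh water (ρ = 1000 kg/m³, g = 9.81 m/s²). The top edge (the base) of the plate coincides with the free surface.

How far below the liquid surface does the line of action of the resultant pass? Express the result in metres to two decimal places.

h_p = 0.86 m

γ = ρg = 1000 × 9.81 = 9810 N/m³ = 9.81 kN/m³.
The plate makes 38.2° with the vertical, i.e. θ = 90° − 38.2° = 51.8° to the horizontal. Measuring y along the incline from the free-surface line, vertical depth h = y·sinθ with sinθ = 0.785857.
With the apex down, the centroid sits h/3 = 2.18/3 = 0.726667 m below the base (the top edge), so y_c = 0.726667 m and h_c = 0.726667 × 0.785857 = 0.571056 m.
A = ½ × 3.5 × 2.18 = 3.815 m².
Resultant F = γ·h_c·A = 9.81 × 0.571056 × 3.815 = 21.3719 kN.
I_c = b·h³/36 = 3.5 × 2.18³/36 = 1.00724 m⁴.
Centre of pressure: y_p = y_c + I_c/(y_c·A) = 0.726667 + 1.00724/(0.726667 × 3.815) = 0.726667 + 0.363331 = 1.09 m along the plane.
Vertically, h_p = y_p·sinθ = 1.09 × 0.785857 = 0.856584 m.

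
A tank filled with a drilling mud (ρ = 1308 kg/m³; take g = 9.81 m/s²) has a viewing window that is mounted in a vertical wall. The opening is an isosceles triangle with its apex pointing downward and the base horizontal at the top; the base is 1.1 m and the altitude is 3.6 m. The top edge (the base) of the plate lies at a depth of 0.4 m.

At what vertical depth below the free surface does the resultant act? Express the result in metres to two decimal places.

h_p = 2.05 m

γ = ρg = 1308 × 9.81 / 1000 = 12.83148 kN/m³.
With the apex down, the centroid sits h/3 = 3.6/3 = 1.2 m below the base (the top edge), so the centroid depth is h_c = 0.4 + 1.2 = 1.6 m.
A = ½ × 1.1 × 3.6 = 1.98 m².
Resultant F = γ·h_c·A = 12.83148 × 1.6 × 1.98 = 40.6501 kN.
I_c = b·h³/36 = 1.1 × 3.6³/36 = 1.4256 m⁴.
Centre of pressure: y_p = y_c + I_c/(y_c·A) = 1.6 + 1.4256/(1.6 × 1.98) = 1.6 + 0.45 = 2.05 m along the plane.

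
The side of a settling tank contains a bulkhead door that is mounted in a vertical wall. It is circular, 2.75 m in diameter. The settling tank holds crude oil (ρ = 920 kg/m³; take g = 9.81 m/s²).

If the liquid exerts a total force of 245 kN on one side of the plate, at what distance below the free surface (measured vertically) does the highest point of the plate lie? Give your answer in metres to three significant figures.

γ = ρg = 920 × 9.81 / 1000 = 9.0252 kN/m³.
A = π(1.375)² = 5.93957 m².
From F = γ·h_c·A, the centroid depth is h_c = 245/(9.0252 × 5.93957) = 4.5704 m.
The centroid is at the centre, 1.375 m below the top of the plate, so the highest point sits at h_top = 4.5704 − 1.375 = 3.1954 m below the surface.

d_top ≈ 3.20 m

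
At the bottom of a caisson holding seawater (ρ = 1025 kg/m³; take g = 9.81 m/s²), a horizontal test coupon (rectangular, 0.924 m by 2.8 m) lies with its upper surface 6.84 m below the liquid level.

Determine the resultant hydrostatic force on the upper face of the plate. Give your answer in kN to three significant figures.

γ = ρg = 1025 × 9.81 / 1000 = 10.05525 kN/m³.
The plate is horizontal, so pressure is uniform at p = γ·h = 10.05525 × 6.84 = 68.7779 kN/m².
A = 0.924 × 2.8 = 2.5872 m².
F = p·A = 68.7779 × 2.5872 = 177.942 kN.

F ≈ 178 kN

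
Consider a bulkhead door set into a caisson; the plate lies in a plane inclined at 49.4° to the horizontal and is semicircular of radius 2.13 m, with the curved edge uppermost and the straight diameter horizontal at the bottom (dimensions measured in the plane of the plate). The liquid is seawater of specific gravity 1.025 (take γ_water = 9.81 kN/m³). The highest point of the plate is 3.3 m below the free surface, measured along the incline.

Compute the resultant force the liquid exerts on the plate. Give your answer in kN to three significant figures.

F ≈ 246 kN

γ = 1.025 × 9.81 = 10.05525 kN/m³.
Let θ = 49.4° be the plate's angle to the horizontal; measure y along the incline from where the plane meets the free surface. Vertical depth h = y·sinθ with sinθ = 0.759271.
The centroid lies 4r/(3π) = 0.904 m above the diameter, so r − 4r/(3π) = 2.13 − 0.904 = 1.226 m below the topmost point, so y_c = 3.3 + 1.226 = 4.526 m and h_c = 4.526 × 0.759271 = 3.43646 m.
A = πr²/2 = π × 2.13²/2 = 7.12655 m².
Resultant F = γ·h_c·A = 10.05525 × 3.43646 × 7.12655 = 246.254 kN.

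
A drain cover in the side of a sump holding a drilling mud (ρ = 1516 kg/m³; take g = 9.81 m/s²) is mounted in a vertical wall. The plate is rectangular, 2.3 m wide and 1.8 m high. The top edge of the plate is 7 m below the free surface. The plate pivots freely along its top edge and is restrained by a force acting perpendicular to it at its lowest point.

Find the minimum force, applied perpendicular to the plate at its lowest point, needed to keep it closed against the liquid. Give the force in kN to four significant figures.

γ = ρg = 1516 × 9.81 / 1000 = 14.87196 kN/m³.
The centroid lies 1.8/2 = 0.9 m below the top edge, so the centroid depth is h_c = 7 + 0.9 = 7.9 m.
A = 2.3 × 1.8 = 4.14 m².
Resultant F = γ·h_c·A = 14.87196 × 7.9 × 4.14 = 486.402 kN.
I_c = b·h³/12 = 2.3 × 1.8³/12 = 1.1178 m⁴.
Centre of pressure: y_p = y_c + I_c/(y_c·A) = 7.9 + 1.1178/(7.9 × 4.14) = 7.9 + 0.0341772 = 7.93418 m along the plane.
The resultant acts 0.9 + 0.0341772 = 0.934177 m (along the plate) below the hinge at the top edge, so the moment about the hinge is M = F × 0.934177 = 486.402 × 0.934177 = 454.386 kN·m.
A normal force at the bottom, 1.8 m from the hinge, must supply this moment: P = 454.386/1.8 = 252.437 kN.

P ≈ 252.4 kN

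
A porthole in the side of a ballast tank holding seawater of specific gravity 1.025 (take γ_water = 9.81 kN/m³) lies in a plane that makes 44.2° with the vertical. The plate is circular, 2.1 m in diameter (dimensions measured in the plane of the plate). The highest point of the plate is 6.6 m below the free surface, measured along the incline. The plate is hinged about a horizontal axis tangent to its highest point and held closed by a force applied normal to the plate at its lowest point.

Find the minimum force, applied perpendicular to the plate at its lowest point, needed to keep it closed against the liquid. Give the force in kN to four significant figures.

γ = 1.025 × 9.81 = 10.05525 kN/m³.
The plate makes 44.2° with the vertical, i.e. θ = 90° − 44.2° = 45.8° to the horizontal. Measuring y along the incline from the free-surface line, vertical depth h = y·sinθ with sinθ = 0.716911.
The centroid is at the centre, 1.05 m below the top of the plate, so y_c = 6.6 + 1.05 = 7.65 m and h_c = 7.65 × 0.716911 = 5.48437 m.
A = π(1.05)² = 3.46361 m².
Resultant F = γ·h_c·A = 10.05525 × 5.48437 × 3.46361 = 191.007 kN.
I_c = πr⁴/4 = π × 1.05⁴/4 = 0.954656 m⁴.
Centre of pressure: y_p = y_c + I_c/(y_c·A) = 7.65 + 0.954656/(7.65 × 3.46361) = 7.65 + 0.0360294 = 7.68603 m along the plane.
The resultant acts 1.05 + 0.0360294 = 1.08603 m (along the plate) below the hinge at the top edge, so the moment about the hinge is M = F × 1.08603 = 191.007 × 1.08603 = 207.439 kN·m.
A normal force at the bottom, 2.1 m from the hinge, must supply this moment: P = 207.439/2.1 = 98.7805 kN.

P ≈ 98.78 kN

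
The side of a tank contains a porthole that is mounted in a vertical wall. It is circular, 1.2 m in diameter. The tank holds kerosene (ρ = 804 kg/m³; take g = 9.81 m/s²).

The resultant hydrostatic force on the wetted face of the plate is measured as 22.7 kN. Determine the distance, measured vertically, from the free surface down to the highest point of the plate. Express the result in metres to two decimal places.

d_top ≈ 1.94 m

γ = ρg = 804 × 9.81 / 1000 = 7.88724 kN/m³.
A = π(0.6)² = 1.13097 m².
From F = γ·h_c·A, the centroid depth is h_c = 22.7/(7.88724 × 1.13097) = 2.54478 m.
The centroid is at the centre, 0.6 m below the top of the plate, so the highest point sits at h_top = 2.54478 − 0.6 = 1.94478 m below the surface.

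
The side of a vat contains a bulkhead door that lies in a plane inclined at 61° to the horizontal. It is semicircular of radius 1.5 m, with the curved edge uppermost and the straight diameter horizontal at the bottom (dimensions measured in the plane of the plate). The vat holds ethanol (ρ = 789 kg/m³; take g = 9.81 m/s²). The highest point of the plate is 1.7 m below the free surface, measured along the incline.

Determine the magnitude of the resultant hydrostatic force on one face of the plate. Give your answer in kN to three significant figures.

γ = ρg = 789 × 9.81 / 1000 = 7.74009 kN/m³.
Let θ = 61° be the plate's angle to the horizontal; measure y along the incline from where the plane meets the free surface. Vertical depth h = y·sinθ with sinθ = 0.874620.
The centroid lies 4r/(3π) = 0.63662 m above the diameter, so r − 4r/(3π) = 1.5 − 0.63662 = 0.86338 m below the topmost point, so y_c = 1.7 + 0.86338 = 2.56338 m and h_c = 2.56338 × 0.874620 = 2.24198 m.
A = πr²/2 = π × 1.5²/2 = 3.53429 m².
Resultant F = γ·h_c·A = 7.74009 × 2.24198 × 3.53429 = 61.331 kN.

F ≈ 61.3 kN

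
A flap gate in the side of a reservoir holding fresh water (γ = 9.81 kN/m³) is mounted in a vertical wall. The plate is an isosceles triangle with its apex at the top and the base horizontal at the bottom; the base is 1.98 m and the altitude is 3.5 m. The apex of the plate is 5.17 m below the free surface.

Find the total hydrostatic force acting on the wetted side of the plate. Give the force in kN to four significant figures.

F ≈ 255.1 kN

γ = 9.81 kN/m³.
With the apex up, the centroid sits 2h/3 = 2 × 3.5/3 = 2.33333 m below the apex, so the centroid depth is h_c = 5.17 + 2.33333 = 7.50333 m.
A = ½ × 1.98 × 3.5 = 3.465 m².
Resultant F = γ·h_c·A = 9.81 × 7.50333 × 3.465 = 255.051 kN.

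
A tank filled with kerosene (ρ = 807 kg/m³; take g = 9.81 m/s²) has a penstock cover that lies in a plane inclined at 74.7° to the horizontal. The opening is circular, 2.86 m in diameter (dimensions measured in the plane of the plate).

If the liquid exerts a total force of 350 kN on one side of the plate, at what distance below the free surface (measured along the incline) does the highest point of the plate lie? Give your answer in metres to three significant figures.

γ = ρg = 807 × 9.81 / 1000 = 7.91667 kN/m³.
A = π(1.43)² = 6.42424 m².
From F = γ·h_c·A, the centroid depth is h_c = 350/(7.91667 × 6.42424) = 6.88183 m.
Let θ = 74.7° be the plate's angle to the horizontal; measure y along the incline from where the plane meets the free surface. Vertical depth h = y·sinθ with sinθ = 0.964557.
Along the incline, y_c = h_c/sinθ = 6.88183/0.964557 = 7.13471 m.
The centroid is at the centre, 1.43 m below the top of the plate, so the highest point sits at y_top = 7.13471 − 1.43 = 5.70471 m along the incline.

y_top ≈ 5.70 m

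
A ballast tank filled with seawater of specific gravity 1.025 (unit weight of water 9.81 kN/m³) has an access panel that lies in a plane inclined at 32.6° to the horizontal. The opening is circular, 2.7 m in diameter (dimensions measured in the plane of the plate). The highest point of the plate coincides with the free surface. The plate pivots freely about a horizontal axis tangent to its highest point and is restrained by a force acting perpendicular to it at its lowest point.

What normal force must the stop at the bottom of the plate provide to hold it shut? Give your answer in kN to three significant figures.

γ = 1.025 × 9.81 = 10.05525 kN/m³.
Let θ = 32.6° be the plate's angle to the horizontal; measure y along the incline from where the plane meets the free surface. Vertical depth h = y·sinθ with sinθ = 0.538771.
The centroid is at the centre, 1.35 m below the top of the plate, so y_c = 1.35 m and h_c = 1.35 × 0.538771 = 0.727341 m.
A = π(1.35)² = 5.72555 m².
Resultant F = γ·h_c·A = 10.05525 × 0.727341 × 5.72555 = 41.8744 kN.
I_c = πr⁴/4 = π × 1.35⁴/4 = 2.6087 m⁴.
Centre of pressure: y_p = y_c + I_c/(y_c·A) = 1.35 + 2.6087/(1.35 × 5.72555) = 1.35 + 0.3375 = 1.6875 m along the plane.
The resultant acts 1.35 + 0.3375 = 1.6875 m (along the plate) below the hinge at the top edge, so the moment about the hinge is M = F × 1.6875 = 41.8744 × 1.6875 = 70.663 kN·m.
A normal force at the bottom, 2.7 m from the hinge, must supply this moment: P = 70.663/2.7 = 26.1715 kN.

P ≈ 26.2 kN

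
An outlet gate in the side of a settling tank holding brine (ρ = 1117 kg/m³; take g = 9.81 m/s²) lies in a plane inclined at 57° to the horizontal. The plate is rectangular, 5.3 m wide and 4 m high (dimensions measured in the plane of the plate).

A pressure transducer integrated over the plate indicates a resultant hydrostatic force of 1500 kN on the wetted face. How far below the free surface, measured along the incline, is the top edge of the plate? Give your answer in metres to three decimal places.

γ = ρg = 1117 × 9.81 / 1000 = 10.95777 kN/m³.
A = 5.3 × 4 = 21.2 m².
From F = γ·h_c·A, the centroid depth is h_c = 1500/(10.95777 × 21.2) = 6.45704 m.
Let θ = 57° be the plate's angle to the horizontal; measure y along the incline from where the plane meets the free surface. Vertical depth h = y·sinθ with sinθ = 0.838671.
Along the incline, y_c = h_c/sinθ = 6.45704/0.838671 = 7.69913 m.
The centroid lies 4/2 = 2 m below the top edge, so the top edge sits at y_top = 7.69913 − 2 = 5.69913 m along the incline.

y_top ≈ 5.699 m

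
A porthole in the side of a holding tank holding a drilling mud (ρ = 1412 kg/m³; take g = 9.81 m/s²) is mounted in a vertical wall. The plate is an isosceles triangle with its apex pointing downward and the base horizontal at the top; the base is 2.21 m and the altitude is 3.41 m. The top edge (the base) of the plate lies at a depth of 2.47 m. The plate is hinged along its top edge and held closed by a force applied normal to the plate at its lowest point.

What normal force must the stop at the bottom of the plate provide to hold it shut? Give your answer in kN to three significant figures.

P ≈ 72.6 kN

γ = ρg = 1412 × 9.81 / 1000 = 13.85172 kN/m³.
With the apex down, the centroid sits h/3 = 3.41/3 = 1.13667 m below the base (the top edge), so the centroid depth is h_c = 2.47 + 1.13667 = 3.60667 m.
A = ½ × 2.21 × 3.41 = 3.76805 m².
Resultant F = γ·h_c·A = 13.85172 × 3.60667 × 3.76805 = 188.246 kN.
I_c = b·h³/36 = 2.21 × 3.41³/36 = 2.43418 m⁴.
Centre of pressure: y_p = y_c + I_c/(y_c·A) = 3.60667 + 2.43418/(3.60667 × 3.76805) = 3.60667 + 0.179114 = 3.78578 m along the plane.
The resultant acts 1.13667 + 0.179114 = 1.31578 m (along the plate) below the hinge at the top edge, so the moment about the hinge is M = F × 1.31578 = 188.246 × 1.31578 = 247.69 kN·m.
A normal force at the bottom, 3.41 m from the hinge, must supply this moment: P = 247.69/3.41 = 72.6364 kN.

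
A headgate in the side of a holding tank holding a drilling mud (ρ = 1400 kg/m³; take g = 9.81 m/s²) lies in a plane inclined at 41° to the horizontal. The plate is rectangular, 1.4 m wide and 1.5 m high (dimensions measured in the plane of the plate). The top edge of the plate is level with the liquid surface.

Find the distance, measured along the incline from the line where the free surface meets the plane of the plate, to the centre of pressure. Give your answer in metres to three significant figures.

γ = ρg = 1400 × 9.81 / 1000 = 13.734 kN/m³.
Let θ = 41° be the plate's angle to the horizontal; measure y along the incline from where the plane meets the free surface. Vertical depth h = y·sinθ with sinθ = 0.656059.
The centroid lies 1.5/2 = 0.75 m below the top edge, so y_c = 0.75 m and h_c = 0.75 × 0.656059 = 0.492044 m.
A = 1.4 × 1.5 = 2.1 m².
Resultant F = γ·h_c·A = 13.734 × 0.492044 × 2.1 = 14.1912 kN.
I_c = b·h³/12 = 1.4 × 1.5³/12 = 0.39375 m⁴.
Centre of pressure: y_p = y_c + I_c/(y_c·A) = 0.75 + 0.39375/(0.75 × 2.1) = 0.75 + 0.25 = 1 m along the plane.

y_p = 1.00 m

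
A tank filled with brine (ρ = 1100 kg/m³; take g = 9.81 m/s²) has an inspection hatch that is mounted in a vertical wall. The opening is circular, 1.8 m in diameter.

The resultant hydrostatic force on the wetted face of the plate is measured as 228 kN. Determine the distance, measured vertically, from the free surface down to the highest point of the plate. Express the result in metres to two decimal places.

γ = ρg = 1100 × 9.81 / 1000 = 10.791 kN/m³.
A = π(0.9)² = 2.54469 m².
From F = γ·h_c·A, the centroid depth is h_c = 228/(10.791 × 2.54469) = 8.30306 m.
The centroid is at the centre, 0.9 m below the top of the plate, so the highest point sits at h_top = 8.30306 − 0.9 = 7.40306 m below the surface.

d_top ≈ 7.40 m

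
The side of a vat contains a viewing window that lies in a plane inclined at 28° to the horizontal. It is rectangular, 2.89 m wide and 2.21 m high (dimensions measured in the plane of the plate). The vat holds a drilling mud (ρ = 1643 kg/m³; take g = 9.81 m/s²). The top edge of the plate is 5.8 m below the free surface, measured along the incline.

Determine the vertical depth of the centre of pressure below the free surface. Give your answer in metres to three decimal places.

h_p = 3.269 m

γ = ρg = 1643 × 9.81 / 1000 = 16.11783 kN/m³.
Let θ = 28° be the plate's angle to the horizontal; measure y along the incline from where the plane meets the free surface. Vertical depth h = y·sinθ with sinθ = 0.469472.
The centroid lies 2.21/2 = 1.105 m below the top edge, so y_c = 5.8 + 1.105 = 6.905 m and h_c = 6.905 × 0.469472 = 3.2417 m.
A = 2.89 × 2.21 = 6.3869 m².
Resultant F = γ·h_c·A = 16.11783 × 3.2417 × 6.3869 = 333.71 kN.
I_c = b·h³/12 = 2.89 × 2.21³/12 = 2.59952 m⁴.
Centre of pressure: y_p = y_c + I_c/(y_c·A) = 6.905 + 2.59952/(6.905 × 6.3869) = 6.905 + 0.058944 = 6.96394 m along the plane.
Vertically, h_p = y_p·sinθ = 6.96394 × 0.469472 = 3.26937 m.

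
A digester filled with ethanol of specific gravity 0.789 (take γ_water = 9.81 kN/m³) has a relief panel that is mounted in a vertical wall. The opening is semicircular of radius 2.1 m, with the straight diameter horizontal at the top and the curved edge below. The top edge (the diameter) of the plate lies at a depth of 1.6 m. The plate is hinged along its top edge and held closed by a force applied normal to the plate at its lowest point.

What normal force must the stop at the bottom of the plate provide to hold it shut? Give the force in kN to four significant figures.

P ≈ 64.56 kN

γ = 0.789 × 9.81 = 7.74009 kN/m³.
The centroid of a semicircle lies 4r/(3π) = 0.891268 m from the diameter, here below the top edge, so the centroid depth is h_c = 1.6 + 0.891268 = 2.49127 m.
A = πr²/2 = π × 2.1²/2 = 6.92721 m².
Resultant F = γ·h_c·A = 7.74009 × 2.49127 × 6.92721 = 133.575 kN.
I_c = (π/8 − 8/(9π))·r⁴ = 0.109757 × 2.1⁴ = 2.13457 m⁴.
Centre of pressure: y_p = y_c + I_c/(y_c·A) = 2.49127 + 2.13457/(2.49127 × 6.92721) = 2.49127 + 0.123689 = 2.61496 m along the plane.
The resultant acts 0.891268 + 0.123689 = 1.01496 m (along the plate) below the hinge at the top edge, so the moment about the hinge is M = F × 1.01496 = 133.575 × 1.01496 = 135.573 kN·m.
A normal force at the bottom, 2.1 m from the hinge, must supply this moment: P = 135.573/2.1 = 64.5586 kN.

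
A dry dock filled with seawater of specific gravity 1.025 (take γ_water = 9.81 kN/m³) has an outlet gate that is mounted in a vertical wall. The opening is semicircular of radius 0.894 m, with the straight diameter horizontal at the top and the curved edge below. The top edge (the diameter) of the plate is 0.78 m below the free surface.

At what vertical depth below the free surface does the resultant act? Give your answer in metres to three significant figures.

γ = 1.025 × 9.81 = 10.05525 kN/m³.
The centroid of a semicircle lies 4r/(3π) = 0.379425 m from the diameter, here below the top edge, so the centroid depth is h_c = 0.78 + 0.379425 = 1.15943 m.
A = πr²/2 = π × 0.894²/2 = 1.25544 m².
Resultant F = γ·h_c·A = 10.05525 × 1.15943 × 1.25544 = 14.6364 kN.
I_c = (π/8 − 8/(9π))·r⁴ = 0.109757 × 0.894⁴ = 0.0701104 m⁴.
Centre of pressure: y_p = y_c + I_c/(y_c·A) = 1.15943 + 0.0701104/(1.15943 × 1.25544) = 1.15943 + 0.0481662 = 1.2076 m along the plane.

h_p = 1.21 m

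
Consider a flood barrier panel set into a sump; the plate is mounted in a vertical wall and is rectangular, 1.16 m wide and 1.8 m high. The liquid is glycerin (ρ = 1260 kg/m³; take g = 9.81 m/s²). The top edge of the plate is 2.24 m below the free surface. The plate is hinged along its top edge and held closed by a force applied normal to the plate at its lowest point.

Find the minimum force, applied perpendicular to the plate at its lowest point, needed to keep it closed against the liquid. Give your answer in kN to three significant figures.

P ≈ 44.4 kN

γ = ρg = 1260 × 9.81 / 1000 = 12.3606 kN/m³.
The centroid lies 1.8/2 = 0.9 m below the top edge, so the centroid depth is h_c = 2.24 + 0.9 = 3.14 m.
A = 1.16 × 1.8 = 2.088 m².
Resultant F = γ·h_c·A = 12.3606 × 3.14 × 2.088 = 81.04 kN.
I_c = b·h³/12 = 1.16 × 1.8³/12 = 0.56376 m⁴.
Centre of pressure: y_p = y_c + I_c/(y_c·A) = 3.14 + 0.56376/(3.14 × 2.088) = 3.14 + 0.0859873 = 3.22599 m along the plane.
The resultant acts 0.9 + 0.0859873 = 0.985987 m (along the plate) below the hinge at the top edge, so the moment about the hinge is M = F × 0.985987 = 81.04 × 0.985987 = 79.9044 kN·m.
A normal force at the bottom, 1.8 m from the hinge, must supply this moment: P = 79.9044/1.8 = 44.3913 kN.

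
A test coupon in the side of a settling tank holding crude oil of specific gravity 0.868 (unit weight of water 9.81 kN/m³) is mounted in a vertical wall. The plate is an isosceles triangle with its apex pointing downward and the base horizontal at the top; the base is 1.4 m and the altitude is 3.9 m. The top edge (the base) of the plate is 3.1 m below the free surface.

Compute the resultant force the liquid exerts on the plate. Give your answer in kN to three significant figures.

γ = 0.868 × 9.81 = 8.51508 kN/m³.
With the apex down, the centroid sits h/3 = 3.9/3 = 1.3 m below the base (the top edge), so the centroid depth is h_c = 3.1 + 1.3 = 4.4 m.
A = ½ × 1.4 × 3.9 = 2.73 m².
Resultant F = γ·h_c·A = 8.51508 × 4.4 × 2.73 = 102.283 kN.

F ≈ 102 kN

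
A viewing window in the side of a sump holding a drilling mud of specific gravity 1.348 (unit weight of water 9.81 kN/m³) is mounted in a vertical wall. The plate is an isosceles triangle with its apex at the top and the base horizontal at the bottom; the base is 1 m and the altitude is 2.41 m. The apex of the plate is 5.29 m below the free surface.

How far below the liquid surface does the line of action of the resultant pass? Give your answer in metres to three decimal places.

h_p = 6.943 m

γ = 1.348 × 9.81 = 13.22388 kN/m³.
With the apex up, the centroid sits 2h/3 = 2 × 2.41/3 = 1.60667 m below the apex, so the centroid depth is h_c = 5.29 + 1.60667 = 6.89667 m.
A = ½ × 1 × 2.41 = 1.205 m².
Resultant F = γ·h_c·A = 13.22388 × 6.89667 × 1.205 = 109.897 kN.
I_c = b·h³/36 = 1 × 2.41³/36 = 0.38882 m⁴.
Centre of pressure: y_p = y_c + I_c/(y_c·A) = 6.89667 + 0.38882/(6.89667 × 1.205) = 6.89667 + 0.0467867 = 6.94346 m along the plane.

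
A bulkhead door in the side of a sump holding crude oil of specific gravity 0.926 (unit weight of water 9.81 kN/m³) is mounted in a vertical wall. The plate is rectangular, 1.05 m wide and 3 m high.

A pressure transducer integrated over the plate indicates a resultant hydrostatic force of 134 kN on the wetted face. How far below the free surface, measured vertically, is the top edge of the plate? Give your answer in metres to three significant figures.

γ = 0.926 × 9.81 = 9.08406 kN/m³.
A = 1.05 × 3 = 3.15 m².
From F = γ·h_c·A, the centroid depth is h_c = 134/(9.08406 × 3.15) = 4.68289 m.
The centroid lies 3/2 = 1.5 m below the top edge, so the top edge sits at h_top = 4.68289 − 1.5 = 3.18289 m below the surface.

d_top ≈ 3.18 m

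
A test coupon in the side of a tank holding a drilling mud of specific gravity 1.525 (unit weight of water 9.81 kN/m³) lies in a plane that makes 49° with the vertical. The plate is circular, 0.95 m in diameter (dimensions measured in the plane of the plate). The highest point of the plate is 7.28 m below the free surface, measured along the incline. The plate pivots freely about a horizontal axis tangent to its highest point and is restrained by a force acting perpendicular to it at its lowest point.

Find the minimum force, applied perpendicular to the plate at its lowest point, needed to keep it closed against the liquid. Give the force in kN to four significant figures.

P ≈ 27.39 kN

γ = 1.525 × 9.81 = 14.96025 kN/m³.
The plate makes 49° with the vertical, i.e. θ = 90° − 49° = 41° to the horizontal. Measuring y along the incline from the free-surface line, vertical depth h = y·sinθ with sinθ = 0.656059.
The centroid is at the centre, 0.475 m below the top of the plate, so y_c = 7.28 + 0.475 = 7.755 m and h_c = 7.755 × 0.656059 = 5.08774 m.
A = π(0.475)² = 0.708822 m².
Resultant F = γ·h_c·A = 14.96025 × 5.08774 × 0.708822 = 53.9512 kN.
I_c = πr⁴/4 = π × 0.475⁴/4 = 0.039982 m⁴.
Centre of pressure: y_p = y_c + I_c/(y_c·A) = 7.755 + 0.039982/(7.755 × 0.708822) = 7.755 + 0.00727353 = 7.76227 m along the plane.
The resultant acts 0.475 + 0.00727353 = 0.482274 m (along the plate) below the hinge at the top edge, so the moment about the hinge is M = F × 0.482274 = 53.9512 × 0.482274 = 26.0193 kN·m.
A normal force at the bottom, 0.95 m from the hinge, must supply this moment: P = 26.0193/0.95 = 27.3887 kN.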